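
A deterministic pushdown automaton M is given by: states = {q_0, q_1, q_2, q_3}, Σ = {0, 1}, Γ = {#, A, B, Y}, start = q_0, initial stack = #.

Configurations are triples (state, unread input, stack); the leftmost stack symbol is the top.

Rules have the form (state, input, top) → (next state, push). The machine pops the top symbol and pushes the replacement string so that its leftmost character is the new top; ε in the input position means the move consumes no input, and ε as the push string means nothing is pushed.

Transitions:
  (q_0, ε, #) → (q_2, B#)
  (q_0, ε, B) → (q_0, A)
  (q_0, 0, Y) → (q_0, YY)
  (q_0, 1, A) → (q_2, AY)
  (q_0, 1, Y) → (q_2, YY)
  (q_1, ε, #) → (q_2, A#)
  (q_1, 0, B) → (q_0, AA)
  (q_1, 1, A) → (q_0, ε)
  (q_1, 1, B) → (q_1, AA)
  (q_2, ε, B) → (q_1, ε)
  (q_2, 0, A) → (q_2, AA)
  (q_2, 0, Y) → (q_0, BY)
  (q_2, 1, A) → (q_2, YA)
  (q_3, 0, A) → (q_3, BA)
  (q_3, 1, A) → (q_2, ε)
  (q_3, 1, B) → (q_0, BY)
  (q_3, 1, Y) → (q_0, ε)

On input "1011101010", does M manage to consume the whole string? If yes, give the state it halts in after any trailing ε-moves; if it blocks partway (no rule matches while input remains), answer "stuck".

stuck

(q_0, 1011101010, #)
  ε-move, top #: go to q_2, push B# → (q_2, 1011101010, B#)
  ε-move, top B: go to q_1, push ε → (q_1, 1011101010, #)
  ε-move, top #: go to q_2, push A# → (q_2, 1011101010, A#)
  read 1, top A: go to q_2, push YA → (q_2, 011101010, YA#)
  read 0, top Y: go to q_0, push BY → (q_0, 11101010, BYA#)
  ε-move, top B: go to q_0, push A → (q_0, 11101010, AYA#)
  read 1, top A: go to q_2, push AY → (q_2, 1101010, AYYA#)
  read 1, top A: go to q_2, push YA → (q_2, 101010, YAYYA#)
No transition for (q_2, 1, top Y); M blocks with input 101010 remaining.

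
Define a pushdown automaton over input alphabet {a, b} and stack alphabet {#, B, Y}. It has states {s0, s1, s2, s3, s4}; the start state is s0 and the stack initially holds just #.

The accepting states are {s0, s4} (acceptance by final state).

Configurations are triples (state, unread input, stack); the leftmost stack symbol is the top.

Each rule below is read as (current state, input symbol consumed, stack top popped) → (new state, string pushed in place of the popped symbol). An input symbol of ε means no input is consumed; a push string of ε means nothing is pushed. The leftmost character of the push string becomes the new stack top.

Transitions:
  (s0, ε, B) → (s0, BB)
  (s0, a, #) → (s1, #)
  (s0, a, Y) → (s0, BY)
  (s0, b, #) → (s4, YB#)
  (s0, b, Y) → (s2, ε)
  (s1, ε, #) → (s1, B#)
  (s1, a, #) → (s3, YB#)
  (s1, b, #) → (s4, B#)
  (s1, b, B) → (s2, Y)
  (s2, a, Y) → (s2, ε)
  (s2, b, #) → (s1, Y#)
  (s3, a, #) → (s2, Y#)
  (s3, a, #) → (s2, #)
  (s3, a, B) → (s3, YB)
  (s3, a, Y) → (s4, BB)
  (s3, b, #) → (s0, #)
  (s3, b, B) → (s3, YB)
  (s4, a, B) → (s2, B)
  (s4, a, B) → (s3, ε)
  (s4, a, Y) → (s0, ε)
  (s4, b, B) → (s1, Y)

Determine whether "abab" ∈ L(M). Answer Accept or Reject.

Accept

One accepting computation: (s0, abab, #) ⊢ (s1, bab, #) ⊢ (s4, ab, B#) ⊢ (s3, b, #) ⊢ (s0, ε, #)
All input consumed and state s0 ∈ F.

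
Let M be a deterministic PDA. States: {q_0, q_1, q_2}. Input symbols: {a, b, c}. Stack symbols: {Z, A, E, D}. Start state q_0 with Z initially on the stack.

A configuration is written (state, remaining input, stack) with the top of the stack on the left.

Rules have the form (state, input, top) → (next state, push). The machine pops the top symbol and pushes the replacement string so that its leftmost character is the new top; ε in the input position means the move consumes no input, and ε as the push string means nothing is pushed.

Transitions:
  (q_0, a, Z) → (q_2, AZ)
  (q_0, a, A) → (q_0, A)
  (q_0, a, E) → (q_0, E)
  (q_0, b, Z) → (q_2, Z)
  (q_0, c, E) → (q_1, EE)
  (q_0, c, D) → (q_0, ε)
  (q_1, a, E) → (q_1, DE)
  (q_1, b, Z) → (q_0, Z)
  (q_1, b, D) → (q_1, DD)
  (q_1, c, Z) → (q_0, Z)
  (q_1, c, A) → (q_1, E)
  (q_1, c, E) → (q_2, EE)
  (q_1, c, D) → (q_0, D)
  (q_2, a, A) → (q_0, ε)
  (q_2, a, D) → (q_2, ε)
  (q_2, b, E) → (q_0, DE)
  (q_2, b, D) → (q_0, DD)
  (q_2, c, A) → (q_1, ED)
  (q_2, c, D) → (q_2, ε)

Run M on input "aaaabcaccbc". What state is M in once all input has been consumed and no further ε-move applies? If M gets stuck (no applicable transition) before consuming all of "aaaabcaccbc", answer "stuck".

stuck

(q_0, aaaabcaccbc, Z)
  read a, top Z: go to q_2, push AZ → (q_2, aaabcaccbc, AZ)
  read a, top A: go to q_0, push ε → (q_0, aabcaccbc, Z)
  read a, top Z: go to q_2, push AZ → (q_2, abcaccbc, AZ)
  read a, top A: go to q_0, push ε → (q_0, bcaccbc, Z)
  read b, top Z: go to q_2, push Z → (q_2, caccbc, Z)
No transition for (q_2, c, top Z); M blocks with input caccbc remaining.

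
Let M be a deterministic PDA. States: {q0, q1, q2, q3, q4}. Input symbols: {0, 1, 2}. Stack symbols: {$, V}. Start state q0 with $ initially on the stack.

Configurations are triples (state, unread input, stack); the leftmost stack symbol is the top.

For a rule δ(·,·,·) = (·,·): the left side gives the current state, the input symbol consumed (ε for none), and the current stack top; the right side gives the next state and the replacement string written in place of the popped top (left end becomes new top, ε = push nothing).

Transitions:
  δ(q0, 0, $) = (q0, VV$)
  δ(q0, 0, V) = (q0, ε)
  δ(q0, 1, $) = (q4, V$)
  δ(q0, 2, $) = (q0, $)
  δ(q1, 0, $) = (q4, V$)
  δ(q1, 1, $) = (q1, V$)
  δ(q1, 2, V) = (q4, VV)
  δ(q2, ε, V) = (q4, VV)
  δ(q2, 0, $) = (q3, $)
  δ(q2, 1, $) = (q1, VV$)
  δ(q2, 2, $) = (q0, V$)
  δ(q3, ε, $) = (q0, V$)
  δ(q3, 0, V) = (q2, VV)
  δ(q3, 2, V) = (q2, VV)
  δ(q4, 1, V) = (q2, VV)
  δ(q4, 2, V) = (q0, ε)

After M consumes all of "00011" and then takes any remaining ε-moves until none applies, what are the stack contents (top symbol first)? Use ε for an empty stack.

(q0, 00011, $)
  read 0, top $: go to q0, push VV$ → (q0, 0011, VV$)
  read 0, top V: go to q0, push ε → (q0, 011, V$)
  read 0, top V: go to q0, push ε → (q0, 11, $)
  read 1, top $: go to q4, push V$ → (q4, 1, V$)
  read 1, top V: go to q2, push VV → (q2, ε, VV$)
  ε-move, top V: go to q4, push VV → (q4, ε, VVV$)
All input consumed in state q4 with stack VVV$.

VVV$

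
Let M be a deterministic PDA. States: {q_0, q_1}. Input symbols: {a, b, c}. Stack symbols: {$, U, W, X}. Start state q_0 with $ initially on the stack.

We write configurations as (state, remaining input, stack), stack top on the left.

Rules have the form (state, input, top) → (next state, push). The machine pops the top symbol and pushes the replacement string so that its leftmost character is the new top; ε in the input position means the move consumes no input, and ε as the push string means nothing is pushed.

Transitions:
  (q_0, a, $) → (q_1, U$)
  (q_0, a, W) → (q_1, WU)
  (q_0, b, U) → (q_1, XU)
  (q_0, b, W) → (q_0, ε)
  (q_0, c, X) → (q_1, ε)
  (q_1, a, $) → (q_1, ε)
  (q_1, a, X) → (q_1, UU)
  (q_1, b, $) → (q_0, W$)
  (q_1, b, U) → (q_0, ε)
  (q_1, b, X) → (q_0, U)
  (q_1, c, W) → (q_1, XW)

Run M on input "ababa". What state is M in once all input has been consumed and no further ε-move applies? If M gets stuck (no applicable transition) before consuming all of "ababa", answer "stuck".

q_1

(q_0, ababa, $)
  read a, top $: go to q_1, push U$ → (q_1, baba, U$)
  read b, top U: go to q_0, push ε → (q_0, aba, $)
  read a, top $: go to q_1, push U$ → (q_1, ba, U$)
  read b, top U: go to q_0, push ε → (q_0, a, $)
  read a, top $: go to q_1, push U$ → (q_1, ε, U$)
All input consumed; M is in state q_1.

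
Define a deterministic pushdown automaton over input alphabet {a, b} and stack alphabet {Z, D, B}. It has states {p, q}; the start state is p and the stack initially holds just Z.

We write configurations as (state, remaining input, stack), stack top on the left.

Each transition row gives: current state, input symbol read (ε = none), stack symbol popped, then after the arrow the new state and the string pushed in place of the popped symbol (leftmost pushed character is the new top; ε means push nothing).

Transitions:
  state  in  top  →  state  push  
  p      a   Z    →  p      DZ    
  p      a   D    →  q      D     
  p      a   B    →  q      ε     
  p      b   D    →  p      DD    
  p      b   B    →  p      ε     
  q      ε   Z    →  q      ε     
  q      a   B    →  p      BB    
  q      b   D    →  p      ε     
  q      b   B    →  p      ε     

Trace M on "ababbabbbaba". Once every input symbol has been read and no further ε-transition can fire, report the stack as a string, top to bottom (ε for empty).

(p, ababbabbbaba, Z) ⊢ (p, babbabbbaba, DZ) ⊢ (p, abbabbbaba, DDZ) ⊢ (q, bbabbbaba, DDZ) ⊢ (p, babbbaba, DZ) ⊢ (p, abbbaba, DDZ) ⊢ (q, bbbaba, DDZ) ⊢ (p, bbaba, DZ) ⊢ (p, baba, DDZ) ⊢ (p, aba, DDDZ) ⊢ (q, ba, DDDZ) ⊢ (p, a, DDZ) ⊢ (q, ε, DDZ)
All input consumed in state q with stack DDZ.

DDZ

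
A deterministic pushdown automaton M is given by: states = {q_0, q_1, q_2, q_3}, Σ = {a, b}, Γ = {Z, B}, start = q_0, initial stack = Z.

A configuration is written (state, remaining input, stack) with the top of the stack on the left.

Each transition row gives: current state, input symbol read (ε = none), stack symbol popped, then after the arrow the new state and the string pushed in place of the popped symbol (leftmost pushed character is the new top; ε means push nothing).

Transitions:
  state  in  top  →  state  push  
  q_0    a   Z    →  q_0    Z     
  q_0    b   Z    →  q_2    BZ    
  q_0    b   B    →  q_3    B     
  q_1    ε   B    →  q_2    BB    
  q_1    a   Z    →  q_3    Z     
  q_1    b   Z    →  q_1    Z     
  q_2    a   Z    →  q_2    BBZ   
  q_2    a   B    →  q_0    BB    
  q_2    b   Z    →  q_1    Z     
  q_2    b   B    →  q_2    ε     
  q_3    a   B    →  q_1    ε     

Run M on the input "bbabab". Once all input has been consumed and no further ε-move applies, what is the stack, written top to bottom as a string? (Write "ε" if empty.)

BBZ

(q_0, bbabab, Z)
  read b, top Z: go to q_2, push BZ → (q_2, babab, BZ)
  read b, top B: go to q_2, push ε → (q_2, abab, Z)
  read a, top Z: go to q_2, push BBZ → (q_2, bab, BBZ)
  read b, top B: go to q_2, push ε → (q_2, ab, BZ)
  read a, top B: go to q_0, push BB → (q_0, b, BBZ)
  read b, top B: go to q_3, push B → (q_3, ε, BBZ)
All input consumed in state q_3 with stack BBZ.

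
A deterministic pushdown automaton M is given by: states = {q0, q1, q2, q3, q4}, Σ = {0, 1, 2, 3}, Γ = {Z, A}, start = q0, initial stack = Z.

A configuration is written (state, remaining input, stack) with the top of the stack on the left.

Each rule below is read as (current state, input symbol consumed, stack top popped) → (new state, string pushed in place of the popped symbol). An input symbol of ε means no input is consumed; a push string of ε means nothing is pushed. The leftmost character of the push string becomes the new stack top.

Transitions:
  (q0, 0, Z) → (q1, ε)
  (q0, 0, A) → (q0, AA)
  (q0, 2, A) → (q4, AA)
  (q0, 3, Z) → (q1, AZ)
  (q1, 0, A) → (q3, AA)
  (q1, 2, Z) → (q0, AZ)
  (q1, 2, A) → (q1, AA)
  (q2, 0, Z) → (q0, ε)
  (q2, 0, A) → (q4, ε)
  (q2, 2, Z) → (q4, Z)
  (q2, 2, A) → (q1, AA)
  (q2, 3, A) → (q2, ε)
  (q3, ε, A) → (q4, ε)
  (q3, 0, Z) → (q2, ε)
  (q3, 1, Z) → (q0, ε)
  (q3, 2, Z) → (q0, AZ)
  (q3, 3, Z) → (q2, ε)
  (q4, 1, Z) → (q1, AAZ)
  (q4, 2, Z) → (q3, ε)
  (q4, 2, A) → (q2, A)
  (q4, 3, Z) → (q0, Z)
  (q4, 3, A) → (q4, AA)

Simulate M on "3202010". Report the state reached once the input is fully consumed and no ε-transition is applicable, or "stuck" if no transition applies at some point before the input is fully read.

stuck

(q0, 3202010, Z) ⊢ (q1, 202010, AZ) ⊢ (q1, 02010, AAZ) ⊢ (q3, 2010, AAAZ) ⊢ (q4, 2010, AAZ) ⊢ (q2, 010, AAZ) ⊢ (q4, 10, AZ)
No transition for (q4, 1, top A); M blocks with input 10 remaining.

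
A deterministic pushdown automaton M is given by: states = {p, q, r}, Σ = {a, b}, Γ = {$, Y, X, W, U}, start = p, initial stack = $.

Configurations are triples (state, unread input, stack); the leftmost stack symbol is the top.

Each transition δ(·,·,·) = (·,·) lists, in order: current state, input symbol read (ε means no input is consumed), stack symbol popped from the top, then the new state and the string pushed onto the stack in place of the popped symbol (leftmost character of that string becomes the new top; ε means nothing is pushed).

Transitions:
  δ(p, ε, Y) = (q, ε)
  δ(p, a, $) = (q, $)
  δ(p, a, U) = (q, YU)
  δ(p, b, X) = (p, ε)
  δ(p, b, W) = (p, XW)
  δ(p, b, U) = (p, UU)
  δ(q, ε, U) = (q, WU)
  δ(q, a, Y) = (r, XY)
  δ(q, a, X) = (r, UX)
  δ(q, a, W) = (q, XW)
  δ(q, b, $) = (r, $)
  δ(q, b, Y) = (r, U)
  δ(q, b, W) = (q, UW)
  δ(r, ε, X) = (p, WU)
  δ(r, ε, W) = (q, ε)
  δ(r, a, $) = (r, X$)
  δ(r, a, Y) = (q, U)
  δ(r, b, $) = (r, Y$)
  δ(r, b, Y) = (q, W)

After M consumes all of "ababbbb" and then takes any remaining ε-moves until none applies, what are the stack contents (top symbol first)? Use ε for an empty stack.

(p, ababbbb, $) ⊢ (q, babbbb, $) ⊢ (r, abbbb, $) ⊢ (r, bbbb, X$) ⊢ (p, bbbb, WU$) ⊢ (p, bbb, XWU$) ⊢ (p, bb, WU$) ⊢ (p, b, XWU$) ⊢ (p, ε, WU$)
All input consumed in state p with stack WU$.

WU$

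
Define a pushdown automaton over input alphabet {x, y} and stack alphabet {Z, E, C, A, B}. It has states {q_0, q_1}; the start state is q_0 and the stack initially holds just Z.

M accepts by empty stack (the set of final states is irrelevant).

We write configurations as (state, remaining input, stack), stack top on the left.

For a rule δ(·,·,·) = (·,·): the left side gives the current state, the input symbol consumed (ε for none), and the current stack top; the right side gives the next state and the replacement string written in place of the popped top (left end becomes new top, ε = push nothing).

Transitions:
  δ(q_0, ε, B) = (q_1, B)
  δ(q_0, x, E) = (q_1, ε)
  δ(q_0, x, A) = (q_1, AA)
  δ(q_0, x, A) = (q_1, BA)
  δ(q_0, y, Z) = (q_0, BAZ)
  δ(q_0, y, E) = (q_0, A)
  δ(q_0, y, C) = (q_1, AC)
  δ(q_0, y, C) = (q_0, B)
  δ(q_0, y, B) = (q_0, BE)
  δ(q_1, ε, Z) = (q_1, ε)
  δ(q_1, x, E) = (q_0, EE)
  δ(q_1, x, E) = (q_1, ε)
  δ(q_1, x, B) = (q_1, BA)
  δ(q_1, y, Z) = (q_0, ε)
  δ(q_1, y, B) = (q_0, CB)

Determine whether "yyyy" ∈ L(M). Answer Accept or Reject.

No computation consumes all input and empties the stack.

Reject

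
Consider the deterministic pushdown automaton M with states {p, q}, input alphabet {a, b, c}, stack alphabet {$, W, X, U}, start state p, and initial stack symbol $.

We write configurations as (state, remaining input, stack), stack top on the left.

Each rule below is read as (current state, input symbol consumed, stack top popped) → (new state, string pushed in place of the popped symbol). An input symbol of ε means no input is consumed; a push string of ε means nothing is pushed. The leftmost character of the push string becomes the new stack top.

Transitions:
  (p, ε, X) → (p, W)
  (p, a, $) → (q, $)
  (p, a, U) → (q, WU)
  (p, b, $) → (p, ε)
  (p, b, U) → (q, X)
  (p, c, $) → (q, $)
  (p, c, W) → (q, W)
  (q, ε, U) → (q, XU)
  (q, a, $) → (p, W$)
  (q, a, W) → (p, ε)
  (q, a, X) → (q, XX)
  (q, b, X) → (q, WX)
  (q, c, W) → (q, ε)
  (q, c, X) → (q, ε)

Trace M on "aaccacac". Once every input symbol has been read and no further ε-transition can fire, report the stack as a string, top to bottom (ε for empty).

$

(p, aaccacac, $) ⊢ (q, accacac, $) ⊢ (p, ccacac, W$) ⊢ (q, cacac, W$) ⊢ (q, acac, $) ⊢ (p, cac, W$) ⊢ (q, ac, W$) ⊢ (p, c, $) ⊢ (q, ε, $)
All input consumed in state q with stack $.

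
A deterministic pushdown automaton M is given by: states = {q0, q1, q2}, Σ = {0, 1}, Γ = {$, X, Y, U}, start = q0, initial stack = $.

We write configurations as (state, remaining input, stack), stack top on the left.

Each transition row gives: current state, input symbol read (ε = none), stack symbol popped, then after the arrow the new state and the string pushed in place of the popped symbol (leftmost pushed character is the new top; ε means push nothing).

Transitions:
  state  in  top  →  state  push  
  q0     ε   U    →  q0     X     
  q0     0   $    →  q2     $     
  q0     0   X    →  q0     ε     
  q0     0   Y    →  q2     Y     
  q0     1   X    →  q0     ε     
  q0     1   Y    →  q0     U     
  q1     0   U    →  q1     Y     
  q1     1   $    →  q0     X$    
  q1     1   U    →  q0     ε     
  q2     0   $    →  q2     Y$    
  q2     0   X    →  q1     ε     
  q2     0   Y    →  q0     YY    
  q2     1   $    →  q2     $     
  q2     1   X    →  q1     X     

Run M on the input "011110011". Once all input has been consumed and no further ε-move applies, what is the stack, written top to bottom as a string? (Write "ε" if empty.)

(q0, 011110011, $) ⊢ (q2, 11110011, $) ⊢ (q2, 1110011, $) ⊢ (q2, 110011, $) ⊢ (q2, 10011, $) ⊢ (q2, 0011, $) ⊢ (q2, 011, Y$) ⊢ (q0, 11, YY$) ⊢ (q0, 1, UY$) ⊢ (q0, 1, XY$) ⊢ (q0, ε, Y$)
All input consumed in state q0 with stack Y$.

Y$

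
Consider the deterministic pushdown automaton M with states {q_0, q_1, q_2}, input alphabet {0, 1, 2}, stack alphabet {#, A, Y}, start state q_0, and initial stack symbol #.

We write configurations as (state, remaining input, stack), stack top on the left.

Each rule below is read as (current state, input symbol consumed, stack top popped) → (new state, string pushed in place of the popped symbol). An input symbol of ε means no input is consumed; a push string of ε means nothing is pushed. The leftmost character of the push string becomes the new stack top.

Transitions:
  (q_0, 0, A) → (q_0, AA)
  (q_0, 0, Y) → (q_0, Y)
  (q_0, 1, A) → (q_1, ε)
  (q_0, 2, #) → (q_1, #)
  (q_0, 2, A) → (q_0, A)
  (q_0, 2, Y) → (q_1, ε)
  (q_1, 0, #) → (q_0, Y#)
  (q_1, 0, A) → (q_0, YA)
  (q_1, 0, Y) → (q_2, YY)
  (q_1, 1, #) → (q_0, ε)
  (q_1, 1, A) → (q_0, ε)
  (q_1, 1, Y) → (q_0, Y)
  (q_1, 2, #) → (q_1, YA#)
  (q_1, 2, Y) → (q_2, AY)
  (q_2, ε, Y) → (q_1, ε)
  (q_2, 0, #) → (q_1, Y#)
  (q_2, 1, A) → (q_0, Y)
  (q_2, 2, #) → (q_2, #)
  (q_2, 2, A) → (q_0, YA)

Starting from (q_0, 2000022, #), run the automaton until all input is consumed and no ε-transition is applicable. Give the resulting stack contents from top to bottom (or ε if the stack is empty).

(q_0, 2000022, #)
  read 2, top #: go to q_1, push # → (q_1, 000022, #)
  read 0, top #: go to q_0, push Y# → (q_0, 00022, Y#)
  read 0, top Y: go to q_0, push Y → (q_0, 0022, Y#)
  read 0, top Y: go to q_0, push Y → (q_0, 022, Y#)
  read 0, top Y: go to q_0, push Y → (q_0, 22, Y#)
  read 2, top Y: go to q_1, push ε → (q_1, 2, #)
  read 2, top #: go to q_1, push YA# → (q_1, ε, YA#)
All input consumed in state q_1 with stack YA#.

YA#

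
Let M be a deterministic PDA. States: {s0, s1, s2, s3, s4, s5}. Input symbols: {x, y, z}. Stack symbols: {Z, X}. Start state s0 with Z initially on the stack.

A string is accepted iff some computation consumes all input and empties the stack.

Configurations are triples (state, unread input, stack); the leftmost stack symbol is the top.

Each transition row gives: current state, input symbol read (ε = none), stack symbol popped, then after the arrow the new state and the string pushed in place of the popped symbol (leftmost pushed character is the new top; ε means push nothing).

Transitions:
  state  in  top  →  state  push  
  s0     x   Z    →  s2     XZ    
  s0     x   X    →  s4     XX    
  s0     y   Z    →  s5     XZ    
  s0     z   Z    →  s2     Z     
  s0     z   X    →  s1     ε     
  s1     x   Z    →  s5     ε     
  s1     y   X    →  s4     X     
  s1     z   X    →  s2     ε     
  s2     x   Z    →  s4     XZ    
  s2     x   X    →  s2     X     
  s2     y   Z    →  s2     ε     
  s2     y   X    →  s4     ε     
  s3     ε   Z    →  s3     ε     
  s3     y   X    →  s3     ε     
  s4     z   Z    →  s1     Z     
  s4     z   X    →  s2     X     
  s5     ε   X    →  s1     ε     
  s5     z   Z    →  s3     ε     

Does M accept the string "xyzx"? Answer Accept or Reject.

Accept

(s0, xyzx, Z)
  read x, top Z: go to s2, push XZ → (s2, yzx, XZ)
  read y, top X: go to s4, push ε → (s4, zx, Z)
  read z, top Z: go to s1, push Z → (s1, x, Z)
  read x, top Z: go to s5, push ε → (s5, ε, ε)
All input consumed and the stack is empty.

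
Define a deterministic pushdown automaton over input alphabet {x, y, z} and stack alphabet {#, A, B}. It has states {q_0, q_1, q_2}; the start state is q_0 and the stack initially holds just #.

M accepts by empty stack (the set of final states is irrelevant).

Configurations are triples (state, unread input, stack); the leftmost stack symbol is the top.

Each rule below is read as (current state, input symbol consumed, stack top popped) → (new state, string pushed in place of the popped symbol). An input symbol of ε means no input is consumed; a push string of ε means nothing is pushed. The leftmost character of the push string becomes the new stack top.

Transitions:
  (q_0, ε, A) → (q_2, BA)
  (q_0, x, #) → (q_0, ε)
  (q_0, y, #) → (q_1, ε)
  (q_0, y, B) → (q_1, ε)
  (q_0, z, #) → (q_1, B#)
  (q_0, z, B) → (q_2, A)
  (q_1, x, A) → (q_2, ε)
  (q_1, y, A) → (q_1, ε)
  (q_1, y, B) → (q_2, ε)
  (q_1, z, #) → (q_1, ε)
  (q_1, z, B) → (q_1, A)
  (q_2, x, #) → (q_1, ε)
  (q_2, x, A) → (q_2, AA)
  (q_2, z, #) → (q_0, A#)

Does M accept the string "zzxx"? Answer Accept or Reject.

(q_0, zzxx, #)
  read z, top #: go to q_1, push B# → (q_1, zxx, B#)
  read z, top B: go to q_1, push A → (q_1, xx, A#)
  read x, top A: go to q_2, push ε → (q_2, x, #)
  read x, top #: go to q_1, push ε → (q_1, ε, ε)
All input consumed and the stack is empty.

Accept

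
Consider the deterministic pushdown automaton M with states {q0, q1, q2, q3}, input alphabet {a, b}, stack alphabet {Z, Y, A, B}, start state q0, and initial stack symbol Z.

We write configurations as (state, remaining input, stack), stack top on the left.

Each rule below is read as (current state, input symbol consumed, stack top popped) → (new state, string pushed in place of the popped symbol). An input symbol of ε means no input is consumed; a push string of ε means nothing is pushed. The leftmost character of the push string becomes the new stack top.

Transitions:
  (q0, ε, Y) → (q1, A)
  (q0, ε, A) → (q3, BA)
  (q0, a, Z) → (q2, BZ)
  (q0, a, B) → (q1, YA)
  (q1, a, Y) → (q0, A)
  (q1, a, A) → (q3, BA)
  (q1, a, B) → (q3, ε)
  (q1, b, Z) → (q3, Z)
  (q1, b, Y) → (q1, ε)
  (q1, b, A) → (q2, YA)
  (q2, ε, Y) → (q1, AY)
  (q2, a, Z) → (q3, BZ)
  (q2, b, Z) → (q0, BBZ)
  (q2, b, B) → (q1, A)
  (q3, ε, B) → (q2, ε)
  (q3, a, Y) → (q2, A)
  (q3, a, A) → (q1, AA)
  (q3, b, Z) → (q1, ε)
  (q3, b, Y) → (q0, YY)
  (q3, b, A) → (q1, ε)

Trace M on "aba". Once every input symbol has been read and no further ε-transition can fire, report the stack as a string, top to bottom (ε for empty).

AZ

(q0, aba, Z)
  read a, top Z: go to q2, push BZ → (q2, ba, BZ)
  read b, top B: go to q1, push A → (q1, a, AZ)
  read a, top A: go to q3, push BA → (q3, ε, BAZ)
  ε-move, top B: go to q2, push ε → (q2, ε, AZ)
All input consumed in state q2 with stack AZ.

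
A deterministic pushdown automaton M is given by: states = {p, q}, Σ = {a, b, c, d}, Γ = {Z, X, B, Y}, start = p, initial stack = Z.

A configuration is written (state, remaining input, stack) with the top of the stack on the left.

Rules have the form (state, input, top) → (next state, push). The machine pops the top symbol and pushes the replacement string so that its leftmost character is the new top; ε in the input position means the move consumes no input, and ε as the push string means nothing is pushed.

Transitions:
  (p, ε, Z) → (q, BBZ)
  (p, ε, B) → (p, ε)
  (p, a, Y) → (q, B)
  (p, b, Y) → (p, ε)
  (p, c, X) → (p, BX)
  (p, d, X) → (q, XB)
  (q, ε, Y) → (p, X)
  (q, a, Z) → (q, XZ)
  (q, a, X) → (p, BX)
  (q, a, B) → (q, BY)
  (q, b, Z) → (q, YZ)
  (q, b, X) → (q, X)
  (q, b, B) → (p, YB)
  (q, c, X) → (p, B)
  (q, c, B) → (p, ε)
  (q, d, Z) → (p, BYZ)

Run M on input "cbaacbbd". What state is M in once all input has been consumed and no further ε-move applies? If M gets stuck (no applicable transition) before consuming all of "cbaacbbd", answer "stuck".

stuck

(p, cbaacbbd, Z)
  ε-move, top Z: go to q, push BBZ → (q, cbaacbbd, BBZ)
  read c, top B: go to p, push ε → (p, baacbbd, BZ)
  ε-move, top B: go to p, push ε → (p, baacbbd, Z)
  ε-move, top Z: go to q, push BBZ → (q, baacbbd, BBZ)
  read b, top B: go to p, push YB → (p, aacbbd, YBBZ)
  read a, top Y: go to q, push B → (q, acbbd, BBBZ)
  read a, top B: go to q, push BY → (q, cbbd, BYBBZ)
  read c, top B: go to p, push ε → (p, bbd, YBBZ)
  read b, top Y: go to p, push ε → (p, bd, BBZ)
  ε-move, top B: go to p, push ε → (p, bd, BZ)
  ε-move, top B: go to p, push ε → (p, bd, Z)
  ε-move, top Z: go to q, push BBZ → (q, bd, BBZ)
  read b, top B: go to p, push YB → (p, d, YBBZ)
No transition for (p, d, top Y); M blocks with input d remaining.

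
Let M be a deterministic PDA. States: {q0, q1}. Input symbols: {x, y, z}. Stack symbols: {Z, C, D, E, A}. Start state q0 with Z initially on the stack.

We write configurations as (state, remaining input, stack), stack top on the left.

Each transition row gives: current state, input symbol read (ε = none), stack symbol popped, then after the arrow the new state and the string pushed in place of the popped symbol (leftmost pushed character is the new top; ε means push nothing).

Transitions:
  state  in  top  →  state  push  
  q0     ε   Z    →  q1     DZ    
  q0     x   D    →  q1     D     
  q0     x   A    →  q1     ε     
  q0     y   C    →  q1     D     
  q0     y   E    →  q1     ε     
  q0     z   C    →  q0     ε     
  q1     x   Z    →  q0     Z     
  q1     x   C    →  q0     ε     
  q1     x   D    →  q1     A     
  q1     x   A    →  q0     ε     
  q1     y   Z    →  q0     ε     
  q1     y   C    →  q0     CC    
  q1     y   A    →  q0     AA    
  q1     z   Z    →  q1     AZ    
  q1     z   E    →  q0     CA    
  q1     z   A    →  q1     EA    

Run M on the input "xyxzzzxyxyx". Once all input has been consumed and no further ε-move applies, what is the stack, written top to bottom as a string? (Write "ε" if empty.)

AZ

(q0, xyxzzzxyxyx, Z)
  ε-move, top Z: go to q1, push DZ → (q1, xyxzzzxyxyx, DZ)
  read x, top D: go to q1, push A → (q1, yxzzzxyxyx, AZ)
  read y, top A: go to q0, push AA → (q0, xzzzxyxyx, AAZ)
  read x, top A: go to q1, push ε → (q1, zzzxyxyx, AZ)
  read z, top A: go to q1, push EA → (q1, zzxyxyx, EAZ)
  read z, top E: go to q0, push CA → (q0, zxyxyx, CAAZ)
  read z, top C: go to q0, push ε → (q0, xyxyx, AAZ)
  read x, top A: go to q1, push ε → (q1, yxyx, AZ)
  read y, top A: go to q0, push AA → (q0, xyx, AAZ)
  read x, top A: go to q1, push ε → (q1, yx, AZ)
  read y, top A: go to q0, push AA → (q0, x, AAZ)
  read x, top A: go to q1, push ε → (q1, ε, AZ)
All input consumed in state q1 with stack AZ.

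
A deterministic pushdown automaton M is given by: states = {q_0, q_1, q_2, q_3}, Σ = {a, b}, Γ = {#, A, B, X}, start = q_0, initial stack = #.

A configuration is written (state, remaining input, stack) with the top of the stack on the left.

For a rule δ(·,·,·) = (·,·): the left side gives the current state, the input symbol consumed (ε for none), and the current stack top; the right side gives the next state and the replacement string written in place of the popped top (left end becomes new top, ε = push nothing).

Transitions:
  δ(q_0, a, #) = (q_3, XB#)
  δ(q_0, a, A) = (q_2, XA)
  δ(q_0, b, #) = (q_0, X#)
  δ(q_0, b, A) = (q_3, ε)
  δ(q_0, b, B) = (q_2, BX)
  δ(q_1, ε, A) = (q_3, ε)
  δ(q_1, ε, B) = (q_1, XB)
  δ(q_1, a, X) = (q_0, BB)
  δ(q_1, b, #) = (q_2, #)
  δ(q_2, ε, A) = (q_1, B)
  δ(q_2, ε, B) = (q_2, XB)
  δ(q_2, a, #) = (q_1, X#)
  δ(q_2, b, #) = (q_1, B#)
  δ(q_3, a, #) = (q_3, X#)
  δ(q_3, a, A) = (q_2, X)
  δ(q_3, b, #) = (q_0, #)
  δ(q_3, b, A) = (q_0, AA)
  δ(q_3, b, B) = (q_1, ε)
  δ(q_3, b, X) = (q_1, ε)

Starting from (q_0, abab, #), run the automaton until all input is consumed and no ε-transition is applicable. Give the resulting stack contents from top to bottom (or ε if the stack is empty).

(q_0, abab, #)
  read a, top #: go to q_3, push XB# → (q_3, bab, XB#)
  read b, top X: go to q_1, push ε → (q_1, ab, B#)
  ε-move, top B: go to q_1, push XB → (q_1, ab, XB#)
  read a, top X: go to q_0, push BB → (q_0, b, BBB#)
  read b, top B: go to q_2, push BX → (q_2, ε, BXBB#)
  ε-move, top B: go to q_2, push XB → (q_2, ε, XBXBB#)
All input consumed in state q_2 with stack XBXBB#.

XBXBB#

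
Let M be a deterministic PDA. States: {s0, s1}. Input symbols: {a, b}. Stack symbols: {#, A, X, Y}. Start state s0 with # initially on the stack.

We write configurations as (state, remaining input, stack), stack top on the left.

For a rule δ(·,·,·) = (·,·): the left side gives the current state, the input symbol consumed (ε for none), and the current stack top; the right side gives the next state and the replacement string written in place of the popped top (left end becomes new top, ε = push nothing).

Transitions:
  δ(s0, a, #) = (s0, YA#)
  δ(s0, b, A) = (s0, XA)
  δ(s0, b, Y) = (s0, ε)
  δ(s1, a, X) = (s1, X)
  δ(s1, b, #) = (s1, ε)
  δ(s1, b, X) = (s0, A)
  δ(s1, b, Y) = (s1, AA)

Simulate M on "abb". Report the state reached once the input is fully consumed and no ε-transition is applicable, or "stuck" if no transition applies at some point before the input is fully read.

s0

(s0, abb, #)
  read a, top #: go to s0, push YA# → (s0, bb, YA#)
  read b, top Y: go to s0, push ε → (s0, b, A#)
  read b, top A: go to s0, push XA → (s0, ε, XA#)
All input consumed; M is in state s0.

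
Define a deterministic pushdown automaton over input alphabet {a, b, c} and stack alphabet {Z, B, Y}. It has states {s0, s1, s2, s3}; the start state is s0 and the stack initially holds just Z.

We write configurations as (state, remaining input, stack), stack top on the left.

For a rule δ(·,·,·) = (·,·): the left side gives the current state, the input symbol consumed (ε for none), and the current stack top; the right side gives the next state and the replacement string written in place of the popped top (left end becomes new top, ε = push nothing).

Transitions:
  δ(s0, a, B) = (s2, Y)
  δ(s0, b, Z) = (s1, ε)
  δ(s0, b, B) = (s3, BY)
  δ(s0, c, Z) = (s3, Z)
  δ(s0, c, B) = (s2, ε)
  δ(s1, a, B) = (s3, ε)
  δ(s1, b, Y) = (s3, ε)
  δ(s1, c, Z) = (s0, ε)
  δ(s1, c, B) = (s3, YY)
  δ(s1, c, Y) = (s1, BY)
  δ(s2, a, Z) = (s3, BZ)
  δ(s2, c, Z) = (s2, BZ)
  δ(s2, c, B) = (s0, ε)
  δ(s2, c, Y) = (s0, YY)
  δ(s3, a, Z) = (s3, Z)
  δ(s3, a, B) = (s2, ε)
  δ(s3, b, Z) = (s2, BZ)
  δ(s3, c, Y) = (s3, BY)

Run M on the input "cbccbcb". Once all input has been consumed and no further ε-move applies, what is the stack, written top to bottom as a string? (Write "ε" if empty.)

(s0, cbccbcb, Z) ⊢ (s3, bccbcb, Z) ⊢ (s2, ccbcb, BZ) ⊢ (s0, cbcb, Z) ⊢ (s3, bcb, Z) ⊢ (s2, cb, BZ) ⊢ (s0, b, Z) ⊢ (s1, ε, ε)
All input consumed in state s1 with stack ε.

ε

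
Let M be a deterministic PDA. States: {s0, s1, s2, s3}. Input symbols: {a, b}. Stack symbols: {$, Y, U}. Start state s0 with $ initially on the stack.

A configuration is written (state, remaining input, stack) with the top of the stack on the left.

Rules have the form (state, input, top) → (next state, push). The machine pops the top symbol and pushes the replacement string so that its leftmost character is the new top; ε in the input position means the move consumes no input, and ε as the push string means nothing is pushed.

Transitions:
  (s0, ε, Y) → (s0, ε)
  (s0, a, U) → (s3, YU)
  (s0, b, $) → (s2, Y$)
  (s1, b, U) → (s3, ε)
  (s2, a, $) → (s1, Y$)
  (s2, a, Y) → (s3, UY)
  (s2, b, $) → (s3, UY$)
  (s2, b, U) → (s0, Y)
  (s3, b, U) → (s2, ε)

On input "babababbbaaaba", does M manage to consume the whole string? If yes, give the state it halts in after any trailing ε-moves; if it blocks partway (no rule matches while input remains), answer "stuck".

stuck

(s0, babababbbaaaba, $)
  read b, top $: go to s2, push Y$ → (s2, abababbbaaaba, Y$)
  read a, top Y: go to s3, push UY → (s3, bababbbaaaba, UY$)
  read b, top U: go to s2, push ε → (s2, ababbbaaaba, Y$)
  read a, top Y: go to s3, push UY → (s3, babbbaaaba, UY$)
  read b, top U: go to s2, push ε → (s2, abbbaaaba, Y$)
  read a, top Y: go to s3, push UY → (s3, bbbaaaba, UY$)
  read b, top U: go to s2, push ε → (s2, bbaaaba, Y$)
No transition for (s2, b, top Y); M blocks with input bbaaaba remaining.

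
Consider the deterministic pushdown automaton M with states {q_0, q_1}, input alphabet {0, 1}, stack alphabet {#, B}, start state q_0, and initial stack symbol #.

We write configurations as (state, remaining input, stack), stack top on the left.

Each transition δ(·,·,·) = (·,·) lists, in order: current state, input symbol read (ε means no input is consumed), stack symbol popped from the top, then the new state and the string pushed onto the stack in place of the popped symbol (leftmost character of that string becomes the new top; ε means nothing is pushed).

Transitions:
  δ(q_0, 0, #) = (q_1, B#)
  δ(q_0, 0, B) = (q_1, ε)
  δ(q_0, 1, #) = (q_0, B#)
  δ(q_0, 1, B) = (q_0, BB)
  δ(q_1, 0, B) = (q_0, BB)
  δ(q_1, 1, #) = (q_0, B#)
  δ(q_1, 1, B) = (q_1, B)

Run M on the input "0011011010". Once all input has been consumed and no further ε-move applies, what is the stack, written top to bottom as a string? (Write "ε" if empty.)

(q_0, 0011011010, #)
  read 0, top #: go to q_1, push B# → (q_1, 011011010, B#)
  read 0, top B: go to q_0, push BB → (q_0, 11011010, BB#)
  read 1, top B: go to q_0, push BB → (q_0, 1011010, BBB#)
  read 1, top B: go to q_0, push BB → (q_0, 011010, BBBB#)
  read 0, top B: go to q_1, push ε → (q_1, 11010, BBB#)
  read 1, top B: go to q_1, push B → (q_1, 1010, BBB#)
  read 1, top B: go to q_1, push B → (q_1, 010, BBB#)
  read 0, top B: go to q_0, push BB → (q_0, 10, BBBB#)
  read 1, top B: go to q_0, push BB → (q_0, 0, BBBBB#)
  read 0, top B: go to q_1, push ε → (q_1, ε, BBBB#)
All input consumed in state q_1 with stack BBBB#.

BBBB#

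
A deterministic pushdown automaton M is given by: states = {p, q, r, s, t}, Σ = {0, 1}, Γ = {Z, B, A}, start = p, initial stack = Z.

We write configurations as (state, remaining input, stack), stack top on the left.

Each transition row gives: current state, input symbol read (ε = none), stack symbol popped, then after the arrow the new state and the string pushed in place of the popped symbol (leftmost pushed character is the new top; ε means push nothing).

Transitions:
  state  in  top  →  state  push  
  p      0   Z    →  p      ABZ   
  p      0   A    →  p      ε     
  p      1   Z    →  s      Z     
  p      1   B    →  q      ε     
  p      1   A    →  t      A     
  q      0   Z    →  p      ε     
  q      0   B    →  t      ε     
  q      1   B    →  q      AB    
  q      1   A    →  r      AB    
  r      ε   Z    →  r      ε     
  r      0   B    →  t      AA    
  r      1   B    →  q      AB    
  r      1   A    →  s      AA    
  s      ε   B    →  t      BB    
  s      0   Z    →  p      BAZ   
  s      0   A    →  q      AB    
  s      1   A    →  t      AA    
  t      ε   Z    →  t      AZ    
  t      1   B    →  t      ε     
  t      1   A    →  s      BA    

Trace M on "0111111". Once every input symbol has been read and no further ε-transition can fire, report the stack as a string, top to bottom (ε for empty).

(p, 0111111, Z)
  read 0, top Z: go to p, push ABZ → (p, 111111, ABZ)
  read 1, top A: go to t, push A → (t, 11111, ABZ)
  read 1, top A: go to s, push BA → (s, 1111, BABZ)
  ε-move, top B: go to t, push BB → (t, 1111, BBABZ)
  read 1, top B: go to t, push ε → (t, 111, BABZ)
  read 1, top B: go to t, push ε → (t, 11, ABZ)
  read 1, top A: go to s, push BA → (s, 1, BABZ)
  ε-move, top B: go to t, push BB → (t, 1, BBABZ)
  read 1, top B: go to t, push ε → (t, ε, BABZ)
All input consumed in state t with stack BABZ.

BABZ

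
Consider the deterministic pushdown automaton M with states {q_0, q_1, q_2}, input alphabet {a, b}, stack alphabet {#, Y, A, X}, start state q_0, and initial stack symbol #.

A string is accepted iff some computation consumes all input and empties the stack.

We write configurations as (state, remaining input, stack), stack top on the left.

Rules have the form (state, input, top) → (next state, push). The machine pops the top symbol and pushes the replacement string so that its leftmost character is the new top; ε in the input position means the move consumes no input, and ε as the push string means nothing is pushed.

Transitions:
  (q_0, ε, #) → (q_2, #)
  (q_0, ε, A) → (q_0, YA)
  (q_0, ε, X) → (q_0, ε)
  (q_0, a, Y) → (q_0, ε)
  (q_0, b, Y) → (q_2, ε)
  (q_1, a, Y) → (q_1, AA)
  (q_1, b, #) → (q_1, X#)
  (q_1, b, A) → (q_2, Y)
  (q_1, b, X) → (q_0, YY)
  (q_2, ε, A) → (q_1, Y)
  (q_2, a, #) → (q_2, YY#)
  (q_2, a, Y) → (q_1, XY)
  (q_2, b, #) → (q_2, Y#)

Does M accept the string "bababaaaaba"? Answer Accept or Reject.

Reject

(q_0, bababaaaaba, #)
  ε-move, top #: go to q_2, push # → (q_2, bababaaaaba, #)
  read b, top #: go to q_2, push Y# → (q_2, ababaaaaba, Y#)
  read a, top Y: go to q_1, push XY → (q_1, babaaaaba, XY#)
  read b, top X: go to q_0, push YY → (q_0, abaaaaba, YYY#)
  read a, top Y: go to q_0, push ε → (q_0, baaaaba, YY#)
  read b, top Y: go to q_2, push ε → (q_2, aaaaba, Y#)
  read a, top Y: go to q_1, push XY → (q_1, aaaba, XY#)
No transition applies at (q_1, aaaba, XY#); input not fully consumed.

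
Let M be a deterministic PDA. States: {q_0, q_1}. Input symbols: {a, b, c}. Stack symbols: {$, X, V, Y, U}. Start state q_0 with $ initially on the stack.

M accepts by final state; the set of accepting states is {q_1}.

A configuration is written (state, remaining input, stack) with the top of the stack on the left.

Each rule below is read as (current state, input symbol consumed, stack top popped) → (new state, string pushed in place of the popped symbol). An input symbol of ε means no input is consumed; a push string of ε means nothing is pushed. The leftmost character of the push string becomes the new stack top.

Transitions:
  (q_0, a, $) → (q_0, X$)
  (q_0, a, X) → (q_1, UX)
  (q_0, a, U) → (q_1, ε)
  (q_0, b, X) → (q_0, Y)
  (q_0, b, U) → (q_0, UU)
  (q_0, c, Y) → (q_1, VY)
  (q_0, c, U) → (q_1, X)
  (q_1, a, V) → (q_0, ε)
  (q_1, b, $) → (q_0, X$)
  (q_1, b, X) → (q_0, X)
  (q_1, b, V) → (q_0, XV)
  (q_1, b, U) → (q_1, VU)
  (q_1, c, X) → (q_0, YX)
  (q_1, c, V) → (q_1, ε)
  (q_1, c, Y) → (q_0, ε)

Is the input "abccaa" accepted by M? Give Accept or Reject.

(q_0, abccaa, $)
  read a, top $: go to q_0, push X$ → (q_0, bccaa, X$)
  read b, top X: go to q_0, push Y → (q_0, ccaa, Y$)
  read c, top Y: go to q_1, push VY → (q_1, caa, VY$)
  read c, top V: go to q_1, push ε → (q_1, aa, Y$)
No transition applies at (q_1, aa, Y$); input not fully consumed.

Reject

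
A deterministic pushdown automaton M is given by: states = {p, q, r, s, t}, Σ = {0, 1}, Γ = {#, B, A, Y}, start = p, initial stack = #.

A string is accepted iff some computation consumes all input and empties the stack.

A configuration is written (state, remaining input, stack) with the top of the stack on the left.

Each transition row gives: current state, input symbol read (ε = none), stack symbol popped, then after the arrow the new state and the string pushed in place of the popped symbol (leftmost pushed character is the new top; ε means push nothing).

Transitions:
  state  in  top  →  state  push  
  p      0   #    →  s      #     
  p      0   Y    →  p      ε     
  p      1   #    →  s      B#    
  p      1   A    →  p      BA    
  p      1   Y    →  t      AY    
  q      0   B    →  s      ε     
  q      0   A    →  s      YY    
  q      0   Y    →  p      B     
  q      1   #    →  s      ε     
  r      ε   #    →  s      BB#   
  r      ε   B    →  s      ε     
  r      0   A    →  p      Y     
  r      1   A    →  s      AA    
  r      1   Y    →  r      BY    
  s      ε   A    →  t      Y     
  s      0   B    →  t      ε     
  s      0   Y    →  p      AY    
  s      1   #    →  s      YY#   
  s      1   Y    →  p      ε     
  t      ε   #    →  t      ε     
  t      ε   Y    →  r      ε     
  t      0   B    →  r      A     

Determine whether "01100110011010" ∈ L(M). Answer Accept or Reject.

Accept

(p, 01100110011010, #)
  read 0, top #: go to s, push # → (s, 1100110011010, #)
  read 1, top #: go to s, push YY# → (s, 100110011010, YY#)
  read 1, top Y: go to p, push ε → (p, 00110011010, Y#)
  read 0, top Y: go to p, push ε → (p, 0110011010, #)
  read 0, top #: go to s, push # → (s, 110011010, #)
  read 1, top #: go to s, push YY# → (s, 10011010, YY#)
  read 1, top Y: go to p, push ε → (p, 0011010, Y#)
  read 0, top Y: go to p, push ε → (p, 011010, #)
  read 0, top #: go to s, push # → (s, 11010, #)
  read 1, top #: go to s, push YY# → (s, 1010, YY#)
  read 1, top Y: go to p, push ε → (p, 010, Y#)
  read 0, top Y: go to p, push ε → (p, 10, #)
  read 1, top #: go to s, push B# → (s, 0, B#)
  read 0, top B: go to t, push ε → (t, ε, #)
  ε-move, top #: go to t, push ε → (t, ε, ε)
All input consumed and the stack is empty.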